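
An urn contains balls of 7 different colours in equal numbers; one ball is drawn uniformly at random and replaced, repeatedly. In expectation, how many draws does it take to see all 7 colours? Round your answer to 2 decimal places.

The wait to go from k to k+1 distinct colours is geometric with mean 7/(7-k).
E[T] = 7/7 + 7/6 + 7/5 + ... + 7/2 + 7/1 = 7·H_{7}.
H_{7} = 2.593, so E[T] = 18.150.

18.15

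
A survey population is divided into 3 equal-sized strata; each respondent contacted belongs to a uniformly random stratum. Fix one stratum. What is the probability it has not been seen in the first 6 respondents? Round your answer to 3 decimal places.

Each respondent misses the fixed stratum with probability (3-1)/3 = 2/3, independently.
P(still missing after 6) = (2/3)^6 = 0.0878.

0.088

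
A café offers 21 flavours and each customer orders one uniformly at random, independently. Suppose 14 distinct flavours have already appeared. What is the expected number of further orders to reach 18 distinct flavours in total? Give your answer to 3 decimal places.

15.950

The wait to go from k to k+1 distinct flavours is geometric with mean 21/(21-k).
Sum over k = 14,...,17: E = 21/7 + 21/6 + 21/5 + 21/4 = 15.9500.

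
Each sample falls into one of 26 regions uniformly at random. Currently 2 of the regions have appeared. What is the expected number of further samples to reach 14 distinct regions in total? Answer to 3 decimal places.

With k distinct regions already seen, the next new one takes an expected 26/(26-k) samples.
Sum over k = 2,...,13: E = 26/24 + 26/23 + 26/22 + ... + 26/14 + 26/13 = 17.4914.

17.491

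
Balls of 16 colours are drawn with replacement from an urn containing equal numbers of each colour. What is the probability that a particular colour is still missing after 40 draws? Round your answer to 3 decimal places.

Each draw misses the fixed colour with probability (16-1)/16 = 15/16, independently.
P(still missing after 40) = (15/16)^40 = 0.0757.

0.076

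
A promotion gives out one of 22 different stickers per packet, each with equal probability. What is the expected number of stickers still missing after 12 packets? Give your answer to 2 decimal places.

For each sticker, P(unseen after 12) = (21/22)^12 = 0.572.
By linearity of expectation, E[unseen] = 22·(21/22)^12 = 12.589.

12.59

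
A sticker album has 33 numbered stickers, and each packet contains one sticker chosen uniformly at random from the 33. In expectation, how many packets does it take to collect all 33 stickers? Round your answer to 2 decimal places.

After k distinct stickers have appeared, the next packet gives a new one with probability (33-k)/33, so the expected wait for the (k+1)-th is 33/(33-k).
E[T] = 33/33 + 33/32 + 33/31 + ... + 33/2 + 33/1 = 33·H_{33}.
H_{33} = 4.089, so E[T] = 134.930.

134.93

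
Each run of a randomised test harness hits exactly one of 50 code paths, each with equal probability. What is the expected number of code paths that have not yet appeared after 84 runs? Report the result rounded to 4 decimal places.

9.1614

For each code path, P(unseen after 84) = (49/50)^84 = 0.18323.
By linearity of expectation, E[unseen] = 50·(49/50)^84 = 9.16137.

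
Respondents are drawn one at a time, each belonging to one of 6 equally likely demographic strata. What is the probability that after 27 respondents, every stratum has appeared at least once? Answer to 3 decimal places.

0.957

Let A_i be the event that stratum i is missing after 27 respondents. By inclusion–exclusion on the A_i,
P(all seen) = Σ_{j=0}^{6} (-1)^j C(6,j)((6-j)/6)^27
= 1.0000 - 0.0437 + 0.0003 - 0.0000 + 0.0000 - 0.0000 + 0.0000
= 0.9566.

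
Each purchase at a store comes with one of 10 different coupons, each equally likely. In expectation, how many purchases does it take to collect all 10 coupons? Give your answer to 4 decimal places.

29.2897

After k distinct coupons have appeared, the next purchase gives a new one with probability (10-k)/10, so the expected wait for the (k+1)-th is 10/(10-k).
E[T] = 10/10 + 10/9 + 10/8 + ... + 10/2 + 10/1 = 10·H_{10}.
H_{10} = 2.92897, so E[T] = 29.28968.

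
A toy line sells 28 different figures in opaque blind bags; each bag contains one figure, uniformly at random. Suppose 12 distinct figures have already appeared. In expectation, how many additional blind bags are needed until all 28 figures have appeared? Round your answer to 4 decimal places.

From k distinct to k+1 distinct takes on average 28/(28-k) blind bags.
Sum over k = 12,...,27: E = 28/16 + 28/15 + 28/14 + ... + 28/2 + 28/1 = 94.66041.

94.6604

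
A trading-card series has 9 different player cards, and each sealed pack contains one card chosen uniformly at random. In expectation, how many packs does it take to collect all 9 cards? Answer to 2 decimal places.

25.46

The wait to go from k to k+1 distinct cards is geometric with mean 9/(9-k).
E[T] = 9/9 + 9/8 + 9/7 + ... + 9/2 + 9/1 = 9·H_{9}.
H_{9} = 2.829, so E[T] = 25.461.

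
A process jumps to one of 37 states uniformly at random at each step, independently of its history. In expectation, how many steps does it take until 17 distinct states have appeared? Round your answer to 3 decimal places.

With k distinct states already seen, the next new one arrives after an expected 37/(37-k) steps.
Sum over k = 0,...,16: E = 37/37 + 37/36 + 37/35 + ... + 37/22 + 37/21 = 22.3423.

22.342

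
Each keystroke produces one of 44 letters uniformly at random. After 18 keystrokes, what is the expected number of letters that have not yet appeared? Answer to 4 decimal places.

For each letter, P(unseen after 18) = (43/44)^18 = 0.66113.
By linearity of expectation, E[unseen] = 44·(43/44)^18 = 29.08953.

29.0895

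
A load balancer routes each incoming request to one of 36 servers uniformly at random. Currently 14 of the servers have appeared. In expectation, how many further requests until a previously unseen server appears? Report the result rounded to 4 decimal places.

1.6364

Each request yields a new server with probability (36-14)/36 = 22/36, so the wait is geometric with mean 36/22.
E = 36/22 = 1.63636.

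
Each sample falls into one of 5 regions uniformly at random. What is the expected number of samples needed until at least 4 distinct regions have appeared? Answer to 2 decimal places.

6.42

With k distinct regions already seen, the next new one arrives after an expected 5/(5-k) samples.
Sum over k = 0,...,3: E = 5/5 + 5/4 + 5/3 + 5/2 = 6.417.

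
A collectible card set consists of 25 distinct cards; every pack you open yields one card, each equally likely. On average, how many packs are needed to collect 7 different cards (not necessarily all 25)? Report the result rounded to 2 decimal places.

With k distinct cards already seen, the next new one arrives after an expected 25/(25-k) packs.
Sum over k = 0,...,6: E = 25/25 + 25/24 + 25/23 + ... + 25/20 + 25/19 = 8.021.

8.02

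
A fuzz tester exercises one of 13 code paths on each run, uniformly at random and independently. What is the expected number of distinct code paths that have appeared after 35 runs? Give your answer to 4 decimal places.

For each code path, P(seen in 35 runs) = 1 - (12/13)^35 = 0.93928.
By linearity of expectation, E[distinct seen] = 13·(1 - (12/13)^35) = 12.21065.

12.2106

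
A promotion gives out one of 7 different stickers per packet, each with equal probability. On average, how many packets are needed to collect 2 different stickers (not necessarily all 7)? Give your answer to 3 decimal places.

2.167

With k distinct stickers already seen, the next new one arrives after an expected 7/(7-k) packets.
Sum over k = 0,...,1: E = 7/7 + 7/6 = 2.1667.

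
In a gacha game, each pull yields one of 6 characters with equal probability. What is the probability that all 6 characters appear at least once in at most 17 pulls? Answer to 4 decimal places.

0.7446

Let A_i be the event that character i is missing after 17 pulls. By inclusion–exclusion on the A_i,
P(all seen) = Σ_{j=0}^{6} (-1)^j C(6,j)((6-j)/6)^17
= 1.00000 - 0.27044 + 0.01522 - 0.00015 + 0.00000 - 0.00000 + 0.00000
= 0.74463.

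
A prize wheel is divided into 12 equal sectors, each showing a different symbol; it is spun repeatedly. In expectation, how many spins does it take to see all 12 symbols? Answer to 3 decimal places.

37.239

The wait to go from k to k+1 distinct symbols is geometric with mean 12/(12-k).
E[T] = 12/12 + 12/11 + 12/10 + ... + 12/2 + 12/1 = 12·H_{12}.
H_{12} = 3.1032, so E[T] = 37.2385.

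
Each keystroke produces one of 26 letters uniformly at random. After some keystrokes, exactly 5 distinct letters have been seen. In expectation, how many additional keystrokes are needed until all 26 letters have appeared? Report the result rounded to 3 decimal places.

94.779

The wait to go from k to k+1 distinct letters is geometric with mean 26/(26-k).
Sum over k = 5,...,25: E = 26/21 + 26/20 + 26/19 + ... + 26/2 + 26/1 = 94.7793.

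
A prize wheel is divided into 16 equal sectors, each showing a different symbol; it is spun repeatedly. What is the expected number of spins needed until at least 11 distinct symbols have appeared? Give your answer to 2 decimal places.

With k distinct symbols already seen, the next new one arrives after an expected 16/(16-k) spins.
Sum over k = 0,...,10: E = 16/16 + 16/15 + 16/14 + ... + 16/7 + 16/6 = 17.558.

17.56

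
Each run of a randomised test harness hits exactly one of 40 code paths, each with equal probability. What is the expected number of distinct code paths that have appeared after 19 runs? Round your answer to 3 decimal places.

15.274

For each code path, P(seen in 19 runs) = 1 - (39/40)^19 = 0.3819.
By linearity of expectation, E[distinct seen] = 40·(1 - (39/40)^19) = 15.2744.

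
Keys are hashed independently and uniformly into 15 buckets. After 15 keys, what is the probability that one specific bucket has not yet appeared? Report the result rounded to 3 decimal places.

0.355

Each key misses the fixed bucket with probability (15-1)/15 = 14/15, independently.
P(still missing after 15) = (14/15)^15 = 0.3553.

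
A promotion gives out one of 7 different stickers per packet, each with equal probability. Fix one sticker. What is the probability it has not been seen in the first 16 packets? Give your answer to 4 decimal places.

On each packet the fixed sticker fails to appear with probability 6/7.
P(still missing after 16) = (6/7)^16 = 0.08489.

0.0849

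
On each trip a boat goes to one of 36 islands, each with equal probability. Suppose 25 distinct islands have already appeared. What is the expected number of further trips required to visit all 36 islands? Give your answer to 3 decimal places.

108.716

With k distinct islands already seen, the next new one takes an expected 36/(36-k) trips.
Sum over k = 25,...,35: E = 36/11 + 36/10 + 36/9 + ... + 36/2 + 36/1 = 108.7156.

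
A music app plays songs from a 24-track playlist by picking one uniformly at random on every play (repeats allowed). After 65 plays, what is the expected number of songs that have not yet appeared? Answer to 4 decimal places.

1.5093

For each song, P(unseen after 65) = (23/24)^65 = 0.06289.
By linearity of expectation, E[unseen] = 24·(23/24)^65 = 1.50935.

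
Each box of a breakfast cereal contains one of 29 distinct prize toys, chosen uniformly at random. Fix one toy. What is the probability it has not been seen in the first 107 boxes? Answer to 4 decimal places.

Each box misses the fixed toy with probability (29-1)/29 = 28/29, independently.
P(still missing after 107) = (28/29)^107 = 0.02341.

0.0234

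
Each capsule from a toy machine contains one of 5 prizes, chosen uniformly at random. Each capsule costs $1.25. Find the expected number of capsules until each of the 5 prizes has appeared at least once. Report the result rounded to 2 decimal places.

After k distinct prizes have appeared, the next capsule gives a new one with probability (5-k)/5, so the expected wait for the (k+1)-th is 5/(5-k).
E[T] = 5/5 + 5/4 + 5/3 + 5/2 + 5/1 = 5·H_{5}.
H_{5} = 2.283, so E[T] = 11.417.

11.42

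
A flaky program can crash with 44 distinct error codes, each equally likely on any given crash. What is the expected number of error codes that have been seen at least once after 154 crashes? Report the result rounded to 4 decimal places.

42.7239

For each error code, P(seen in 154 crashes) = 1 - (43/44)^154 = 0.97100.
By linearity of expectation, E[distinct seen] = 44·(1 - (43/44)^154) = 42.72391.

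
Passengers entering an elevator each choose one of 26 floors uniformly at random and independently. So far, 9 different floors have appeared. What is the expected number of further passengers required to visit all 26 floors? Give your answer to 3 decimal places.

89.428

From k distinct to k+1 distinct takes on average 26/(26-k) passengers.
Sum over k = 9,...,25: E = 26/17 + 26/16 + 26/15 + ... + 26/2 + 26/1 = 89.4284.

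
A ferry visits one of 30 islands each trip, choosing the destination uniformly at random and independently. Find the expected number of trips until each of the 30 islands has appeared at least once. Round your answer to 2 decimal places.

Split into phases: going from k distinct to k+1 distinct takes on average 30/(30-k) trips.
E[T] = 30/30 + 30/29 + 30/28 + ... + 30/2 + 30/1 = 30·H_{30}.
H_{30} = 3.995, so E[T] = 119.850.

119.85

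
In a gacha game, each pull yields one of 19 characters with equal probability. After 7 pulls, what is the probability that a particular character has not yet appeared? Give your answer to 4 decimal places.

0.6849

On each pull the fixed character fails to appear with probability 18/19.
P(still missing after 7) = (18/19)^7 = 0.68491.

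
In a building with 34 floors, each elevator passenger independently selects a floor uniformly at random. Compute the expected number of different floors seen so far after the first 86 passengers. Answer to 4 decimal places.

For each floor, P(seen in 86 passengers) = 1 - (33/34)^86 = 0.92326.
By linearity of expectation, E[distinct seen] = 34·(1 - (33/34)^86) = 31.39090.

31.3909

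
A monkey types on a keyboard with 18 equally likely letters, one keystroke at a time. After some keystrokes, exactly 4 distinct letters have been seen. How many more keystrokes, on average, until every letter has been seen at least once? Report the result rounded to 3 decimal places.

The wait to go from k to k+1 distinct letters is geometric with mean 18/(18-k).
Sum over k = 4,...,17: E = 18/14 + 18/13 + 18/12 + ... + 18/2 + 18/1 = 58.5281.

58.528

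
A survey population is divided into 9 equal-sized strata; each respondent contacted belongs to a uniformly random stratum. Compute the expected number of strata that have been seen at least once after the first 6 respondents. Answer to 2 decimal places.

For each stratum, P(seen in 6 respondents) = 1 - (8/9)^6 = 0.507.
By linearity of expectation, E[distinct seen] = 9·(1 - (8/9)^6) = 4.561.

4.56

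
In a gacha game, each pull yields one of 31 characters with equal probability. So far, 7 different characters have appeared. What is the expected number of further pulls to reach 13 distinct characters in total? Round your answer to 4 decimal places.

The wait to go from k to k+1 distinct characters is geometric with mean 31/(31-k).
Sum over k = 7,...,12: E = 31/24 + 31/23 + 31/22 + 31/21 + 31/20 + 31/19 = 8.70635.

8.7064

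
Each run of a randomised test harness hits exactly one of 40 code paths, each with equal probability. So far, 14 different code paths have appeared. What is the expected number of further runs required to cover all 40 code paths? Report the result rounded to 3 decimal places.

The wait to go from k to k+1 distinct code paths is geometric with mean 40/(40-k).
Sum over k = 14,...,39: E = 40/26 + 40/25 + 40/24 + ... + 40/2 + 40/1 = 154.1768.

154.177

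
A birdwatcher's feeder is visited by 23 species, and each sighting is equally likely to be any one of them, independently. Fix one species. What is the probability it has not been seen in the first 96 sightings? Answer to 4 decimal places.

Each sighting misses the fixed species with probability (23-1)/23 = 22/23, independently.
P(still missing after 96) = (22/23)^96 = 0.01402.

0.0140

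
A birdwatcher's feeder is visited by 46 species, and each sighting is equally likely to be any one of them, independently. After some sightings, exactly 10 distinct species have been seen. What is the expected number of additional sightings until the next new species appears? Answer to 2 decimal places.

The number of sightings until the next new species is geometric with success probability 36/46, so its mean is 46/36.
E = 46/36 = 1.278.

1.28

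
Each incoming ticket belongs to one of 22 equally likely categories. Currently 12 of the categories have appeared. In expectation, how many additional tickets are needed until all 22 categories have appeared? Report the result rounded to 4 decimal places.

From k distinct to k+1 distinct takes on average 22/(22-k) tickets.
Sum over k = 12,...,21: E = 22/10 + 22/9 + 22/8 + ... + 22/2 + 22/1 = 64.43730.

64.4373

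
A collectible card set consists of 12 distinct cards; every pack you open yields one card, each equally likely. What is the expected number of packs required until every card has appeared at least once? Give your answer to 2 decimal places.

37.24

The wait to go from k to k+1 distinct cards is geometric with mean 12/(12-k).
E[T] = 12/12 + 12/11 + 12/10 + ... + 12/2 + 12/1 = 12·H_{12}.
H_{12} = 3.103, so E[T] = 37.239.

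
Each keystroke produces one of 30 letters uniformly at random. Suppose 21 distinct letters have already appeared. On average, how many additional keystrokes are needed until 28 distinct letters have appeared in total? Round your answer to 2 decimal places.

With k distinct letters already seen, the next new one takes an expected 30/(30-k) keystrokes.
Sum over k = 21,...,27: E = 30/9 + 30/8 + 30/7 + ... + 30/4 + 30/3 = 39.869.

39.87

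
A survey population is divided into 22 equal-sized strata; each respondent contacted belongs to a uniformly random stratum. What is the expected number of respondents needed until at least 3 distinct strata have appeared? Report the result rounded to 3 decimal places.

3.148

Going from k to k+1 distinct takes a geometric number of respondents with mean 22/(22-k).
Sum over k = 0,...,2: E = 22/22 + 22/21 + 22/20 = 3.1476.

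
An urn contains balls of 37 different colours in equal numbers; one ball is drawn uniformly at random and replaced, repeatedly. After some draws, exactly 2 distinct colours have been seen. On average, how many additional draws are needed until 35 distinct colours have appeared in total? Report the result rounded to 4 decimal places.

97.9309

From k distinct to k+1 distinct takes on average 37/(37-k) draws.
Sum over k = 2,...,34: E = 37/35 + 37/34 + 37/33 + ... + 37/4 + 37/3 = 97.93091.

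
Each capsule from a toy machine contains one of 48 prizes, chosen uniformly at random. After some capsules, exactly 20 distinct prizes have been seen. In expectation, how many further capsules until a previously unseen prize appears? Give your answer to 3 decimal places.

1.714

Each capsule yields a new prize with probability (48-20)/48 = 28/48, so the wait is geometric with mean 48/28.
E = 48/28 = 1.7143.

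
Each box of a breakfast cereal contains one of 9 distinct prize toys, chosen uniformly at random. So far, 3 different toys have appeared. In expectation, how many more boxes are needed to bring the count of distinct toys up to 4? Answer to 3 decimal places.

From k distinct to k+1 distinct takes on average 9/(9-k) boxes.
Only the k = 3 term is needed: E = 9/6 = 1.5000.

1.500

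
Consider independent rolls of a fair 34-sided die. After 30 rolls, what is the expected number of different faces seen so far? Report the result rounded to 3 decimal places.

For each face, P(seen in 30 rolls) = 1 - (33/34)^30 = 0.5916.
By linearity of expectation, E[distinct seen] = 34·(1 - (33/34)^30) = 20.1155.

20.116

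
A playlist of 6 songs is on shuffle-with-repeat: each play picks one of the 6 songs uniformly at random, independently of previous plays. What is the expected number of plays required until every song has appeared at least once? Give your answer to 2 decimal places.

14.70

After k distinct songs have appeared, the next play gives a new one with probability (6-k)/6, so the expected wait for the (k+1)-th is 6/(6-k).
E[T] = 6/6 + 6/5 + 6/4 + 6/3 + 6/2 + 6/1 = 6·H_{6}.
H_{6} = 2.450, so E[T] = 14.700.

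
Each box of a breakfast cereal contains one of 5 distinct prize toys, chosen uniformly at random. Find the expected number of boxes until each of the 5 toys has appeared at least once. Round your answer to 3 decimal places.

The wait to go from k to k+1 distinct toys is geometric with mean 5/(5-k).
E[T] = 5/5 + 5/4 + 5/3 + 5/2 + 5/1 = 5·H_{5}.
H_{5} = 2.2833, so E[T] = 11.4167.

11.417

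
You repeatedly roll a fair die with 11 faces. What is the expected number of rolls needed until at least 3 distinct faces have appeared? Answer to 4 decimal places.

Going from k to k+1 distinct takes a geometric number of rolls with mean 11/(11-k).
Sum over k = 0,...,2: E = 11/11 + 11/10 + 11/9 = 3.32222.

3.3222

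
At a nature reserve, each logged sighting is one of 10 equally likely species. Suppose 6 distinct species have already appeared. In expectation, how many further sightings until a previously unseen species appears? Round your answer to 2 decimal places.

2.50

Each sighting yields a new species with probability (10-6)/10 = 4/10, so the wait is geometric with mean 10/4.
E = 10/4 = 2.500.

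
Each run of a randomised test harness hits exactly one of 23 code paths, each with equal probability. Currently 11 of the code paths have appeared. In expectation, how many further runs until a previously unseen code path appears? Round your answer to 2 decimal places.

The number of runs until the next new code path is geometric with success probability 12/23, so its mean is 23/12.
E = 23/12 = 1.917.

1.92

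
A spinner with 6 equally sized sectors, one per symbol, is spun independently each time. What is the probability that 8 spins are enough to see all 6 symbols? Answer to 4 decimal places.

Let A_i be the event that symbol i is missing after 8 spins. By inclusion–exclusion on the A_i,
P(all seen) = Σ_{j=0}^{6} (-1)^j C(6,j)((6-j)/6)^8
= 1.00000 - 1.39541 + 0.58528 - 0.07813 + 0.00229 - 0.00000 + 0.00000
= 0.11403.

0.1140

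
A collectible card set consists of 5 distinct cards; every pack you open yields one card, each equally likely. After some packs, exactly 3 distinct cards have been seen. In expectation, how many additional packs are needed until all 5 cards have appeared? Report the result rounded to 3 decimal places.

7.500

With k distinct cards already seen, the next new one takes an expected 5/(5-k) packs.
Sum over k = 3,...,4: E = 5/2 + 5/1 = 7.5000.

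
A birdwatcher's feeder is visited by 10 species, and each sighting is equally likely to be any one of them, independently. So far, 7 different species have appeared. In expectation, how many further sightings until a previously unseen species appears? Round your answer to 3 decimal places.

Each sighting yields a new species with probability (10-7)/10 = 3/10, so the wait is geometric with mean 10/3.
E = 10/3 = 3.3333.

3.333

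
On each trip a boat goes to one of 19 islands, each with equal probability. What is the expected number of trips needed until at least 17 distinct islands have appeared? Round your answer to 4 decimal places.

With k distinct islands already seen, the next new one arrives after an expected 19/(19-k) trips.
Sum over k = 0,...,16: E = 19/19 + 19/18 + 19/17 + ... + 19/4 + 19/3 = 38.90705.

38.9071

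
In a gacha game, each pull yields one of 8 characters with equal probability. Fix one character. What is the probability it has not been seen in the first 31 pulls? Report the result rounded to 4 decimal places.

0.0159

Each pull misses the fixed character with probability (8-1)/8 = 7/8, independently.
P(still missing after 31) = (7/8)^31 = 0.01593.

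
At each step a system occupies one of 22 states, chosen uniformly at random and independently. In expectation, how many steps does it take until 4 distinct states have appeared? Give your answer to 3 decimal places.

4.306

Going from k to k+1 distinct takes a geometric number of steps with mean 22/(22-k).
Sum over k = 0,...,3: E = 22/22 + 22/21 + 22/20 + 22/19 = 4.3055.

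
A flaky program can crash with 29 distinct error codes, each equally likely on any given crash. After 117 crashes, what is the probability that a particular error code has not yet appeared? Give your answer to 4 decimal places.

On each crash the fixed error code fails to appear with probability 28/29.
P(still missing after 117) = (28/29)^117 = 0.01648.

0.0165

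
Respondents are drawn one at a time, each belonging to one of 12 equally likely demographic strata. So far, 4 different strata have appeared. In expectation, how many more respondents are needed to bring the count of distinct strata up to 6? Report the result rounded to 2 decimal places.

3.21

The wait to go from k to k+1 distinct strata is geometric with mean 12/(12-k).
Sum over k = 4,...,5: E = 12/8 + 12/7 = 3.214.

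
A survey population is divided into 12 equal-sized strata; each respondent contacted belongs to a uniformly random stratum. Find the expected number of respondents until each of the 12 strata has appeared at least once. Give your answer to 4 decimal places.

37.2385

The wait to go from k to k+1 distinct strata is geometric with mean 12/(12-k).
E[T] = 12/12 + 12/11 + 12/10 + ... + 12/2 + 12/1 = 12·H_{12}.
H_{12} = 3.10321, so E[T] = 37.23853.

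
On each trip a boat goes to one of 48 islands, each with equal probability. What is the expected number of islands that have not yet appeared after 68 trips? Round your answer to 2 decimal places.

For each island, P(unseen after 68) = (47/48)^68 = 0.239.
By linearity of expectation, E[unseen] = 48·(47/48)^68 = 11.468.

11.47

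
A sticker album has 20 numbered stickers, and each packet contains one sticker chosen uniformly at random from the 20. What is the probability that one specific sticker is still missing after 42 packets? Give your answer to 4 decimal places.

0.1160

Each packet misses the fixed sticker with probability (20-1)/20 = 19/20, independently.
P(still missing after 42) = (19/20)^42 = 0.11598.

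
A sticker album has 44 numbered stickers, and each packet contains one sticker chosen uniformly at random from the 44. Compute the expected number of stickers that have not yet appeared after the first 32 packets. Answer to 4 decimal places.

21.0842

For each sticker, P(unseen after 32) = (43/44)^32 = 0.47919.
By linearity of expectation, E[unseen] = 44·(43/44)^32 = 21.08422.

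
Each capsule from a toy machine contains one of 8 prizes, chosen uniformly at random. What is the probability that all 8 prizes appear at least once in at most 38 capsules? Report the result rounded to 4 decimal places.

0.9505

By inclusion–exclusion over which prizes are missing,
P(all seen) = Σ_{j=0}^{8} (-1)^j C(8,j)((8-j)/8)^38
= 1.00000 - 0.05005 + 0.00050 - 0.00000 + 0.00000 - 0.00000 + 0.00000 - 0.00000 + 0.00000
= 0.95045.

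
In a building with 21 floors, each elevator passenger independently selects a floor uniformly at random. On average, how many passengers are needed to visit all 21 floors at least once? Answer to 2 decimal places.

The wait to go from k to k+1 distinct floors is geometric with mean 21/(21-k).
E[T] = 21/21 + 21/20 + 21/19 + ... + 21/2 + 21/1 = 21·H_{21}.
H_{21} = 3.645, so E[T] = 76.553.

76.55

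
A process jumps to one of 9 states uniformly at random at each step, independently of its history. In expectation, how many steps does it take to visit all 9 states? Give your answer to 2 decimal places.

The wait to go from k to k+1 distinct states is geometric with mean 9/(9-k).
E[T] = 9/9 + 9/8 + 9/7 + ... + 9/2 + 9/1 = 9·H_{9}.
H_{9} = 2.829, so E[T] = 25.461.

25.46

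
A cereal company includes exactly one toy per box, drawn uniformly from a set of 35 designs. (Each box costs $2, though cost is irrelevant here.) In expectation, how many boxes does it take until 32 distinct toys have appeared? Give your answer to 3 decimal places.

80.971

Going from k to k+1 distinct takes a geometric number of boxes with mean 35/(35-k).
Sum over k = 0,...,31: E = 35/35 + 35/34 + 35/33 + ... + 35/5 + 35/4 = 80.9707.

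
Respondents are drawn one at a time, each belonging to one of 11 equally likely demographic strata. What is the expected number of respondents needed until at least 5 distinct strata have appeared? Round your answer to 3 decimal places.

Going from k to k+1 distinct takes a geometric number of respondents with mean 11/(11-k).
Sum over k = 0,...,4: E = 11/11 + 11/10 + 11/9 + 11/8 + 11/7 = 6.2687.

6.269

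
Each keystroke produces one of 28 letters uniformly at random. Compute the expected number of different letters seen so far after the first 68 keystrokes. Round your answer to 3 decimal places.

For each letter, P(seen in 68 keystrokes) = 1 - (27/28)^68 = 0.9157.
By linearity of expectation, E[distinct seen] = 28·(1 - (27/28)^68) = 25.6387.

25.639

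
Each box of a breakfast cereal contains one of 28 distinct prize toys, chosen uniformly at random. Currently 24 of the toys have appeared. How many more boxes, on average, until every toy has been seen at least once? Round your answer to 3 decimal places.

The wait to go from k to k+1 distinct toys is geometric with mean 28/(28-k).
Sum over k = 24,...,27: E = 28/4 + 28/3 + 28/2 + 28/1 = 58.3333.

58.333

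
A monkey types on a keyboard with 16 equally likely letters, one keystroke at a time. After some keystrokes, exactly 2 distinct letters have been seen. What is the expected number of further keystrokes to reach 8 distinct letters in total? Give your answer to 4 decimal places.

With k distinct letters already seen, the next new one takes an expected 16/(16-k) keystrokes.
Sum over k = 2,...,7: E = 16/14 + 16/13 + 16/12 + 16/11 + 16/10 + 16/9 = 8.53928.

8.5393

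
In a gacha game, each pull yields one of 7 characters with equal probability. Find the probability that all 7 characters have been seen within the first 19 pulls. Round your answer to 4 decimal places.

0.6601

By inclusion–exclusion over which characters are missing,
P(all seen) = Σ_{j=0}^{7} (-1)^j C(7,j)((7-j)/7)^19
= 1.00000 - 0.37420 + 0.03514 - 0.00084 + 0.00000 - 0.00000 + 0.00000 - 0.00000
= 0.66009.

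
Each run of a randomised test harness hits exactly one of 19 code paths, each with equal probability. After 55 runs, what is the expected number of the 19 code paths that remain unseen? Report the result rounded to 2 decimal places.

For each code path, P(unseen after 55) = (18/19)^55 = 0.051.
By linearity of expectation, E[unseen] = 19·(18/19)^55 = 0.971.

0.97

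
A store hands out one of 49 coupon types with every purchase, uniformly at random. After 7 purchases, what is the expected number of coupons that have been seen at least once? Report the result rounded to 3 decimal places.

6.586

For each coupon, P(seen in 7 purchases) = 1 - (48/49)^7 = 0.1344.
By linearity of expectation, E[distinct seen] = 49·(1 - (48/49)^7) = 6.5857.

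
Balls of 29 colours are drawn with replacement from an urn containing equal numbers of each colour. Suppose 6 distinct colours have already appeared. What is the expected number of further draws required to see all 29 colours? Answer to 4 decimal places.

From k distinct to k+1 distinct takes on average 29/(29-k) draws.
Sum over k = 6,...,28: E = 29/23 + 29/22 + 29/21 + ... + 29/2 + 29/1 = 108.29445.

108.2945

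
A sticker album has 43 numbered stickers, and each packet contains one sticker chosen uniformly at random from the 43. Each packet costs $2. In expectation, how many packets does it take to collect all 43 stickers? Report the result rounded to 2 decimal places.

The wait to go from k to k+1 distinct stickers is geometric with mean 43/(43-k).
E[T] = 43/43 + 43/42 + 43/41 + ... + 43/2 + 43/1 = 43·H_{43}.
H_{43} = 4.350, so E[T] = 187.050.

187.05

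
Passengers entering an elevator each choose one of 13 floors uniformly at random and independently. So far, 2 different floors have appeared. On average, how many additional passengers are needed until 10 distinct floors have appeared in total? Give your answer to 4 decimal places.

With k distinct floors already seen, the next new one takes an expected 13/(13-k) passengers.
Sum over k = 2,...,9: E = 13/11 + 13/10 + 13/9 + ... + 13/5 + 13/4 = 15.42507.

15.4251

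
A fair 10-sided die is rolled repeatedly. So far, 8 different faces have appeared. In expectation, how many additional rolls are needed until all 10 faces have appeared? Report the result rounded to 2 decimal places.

15.00

The wait to go from k to k+1 distinct faces is geometric with mean 10/(10-k).
Sum over k = 8,...,9: E = 10/2 + 10/1 = 15.000.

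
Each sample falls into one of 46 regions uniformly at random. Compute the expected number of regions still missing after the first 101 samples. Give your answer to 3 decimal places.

For each region, P(unseen after 101) = (45/46)^101 = 0.1086.
By linearity of expectation, E[unseen] = 46·(45/46)^101 = 4.9967.

4.997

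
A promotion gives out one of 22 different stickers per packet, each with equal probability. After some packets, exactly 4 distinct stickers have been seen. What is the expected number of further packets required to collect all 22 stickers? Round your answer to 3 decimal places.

From k distinct to k+1 distinct takes on average 22/(22-k) packets.
Sum over k = 4,...,21: E = 22/18 + 22/17 + 22/16 + ... + 22/2 + 22/1 = 76.8924.

76.892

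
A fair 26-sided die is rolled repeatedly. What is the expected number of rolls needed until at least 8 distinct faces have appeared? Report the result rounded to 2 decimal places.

9.34

With k distinct faces already seen, the next new one arrives after an expected 26/(26-k) rolls.
Sum over k = 0,...,7: E = 26/26 + 26/25 + 26/24 + ... + 26/20 + 26/19 = 9.342.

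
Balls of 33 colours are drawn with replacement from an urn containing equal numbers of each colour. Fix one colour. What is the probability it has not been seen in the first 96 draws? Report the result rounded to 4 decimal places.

On each draw the fixed colour fails to appear with probability 32/33.
P(still missing after 96) = (32/33)^96 = 0.05213.

0.0521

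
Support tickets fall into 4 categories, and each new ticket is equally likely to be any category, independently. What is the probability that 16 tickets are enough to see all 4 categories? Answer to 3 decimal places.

0.960

By inclusion–exclusion over which categories are missing,
P(all seen) = Σ_{j=0}^{4} (-1)^j C(4,j)((4-j)/4)^16
= 1.0000 - 0.0401 + 0.0001 - 0.0000 + 0.0000
= 0.9600.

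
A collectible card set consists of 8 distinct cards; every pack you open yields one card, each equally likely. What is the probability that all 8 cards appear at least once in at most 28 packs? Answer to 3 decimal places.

Let A_i be the event that card i is missing after 28 packs. By inclusion–exclusion on the A_i,
P(all seen) = Σ_{j=0}^{8} (-1)^j C(8,j)((8-j)/8)^28
= 1.0000 - 0.1902 + 0.0089 - 0.0001 + 0.0000 - 0.0000 + 0.0000 - 0.0000 + 0.0000
= 0.8185.

0.819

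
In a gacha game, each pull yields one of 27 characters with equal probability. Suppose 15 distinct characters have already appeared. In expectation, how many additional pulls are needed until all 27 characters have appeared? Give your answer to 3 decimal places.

With k distinct characters already seen, the next new one takes an expected 27/(27-k) pulls.
Sum over k = 15,...,26: E = 27/12 + 27/11 + 27/10 + ... + 27/2 + 27/1 = 83.7867.

83.787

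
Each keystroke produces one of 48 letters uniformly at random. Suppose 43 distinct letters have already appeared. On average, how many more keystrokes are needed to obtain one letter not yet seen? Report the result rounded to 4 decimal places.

Each keystroke yields a new letter with probability (48-43)/48 = 5/48, so the wait is geometric with mean 48/5.
E = 48/5 = 9.60000.

9.6000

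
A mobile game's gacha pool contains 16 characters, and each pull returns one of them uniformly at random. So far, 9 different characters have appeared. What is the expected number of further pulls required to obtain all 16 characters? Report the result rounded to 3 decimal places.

With k distinct characters already seen, the next new one takes an expected 16/(16-k) pulls.
Sum over k = 9,...,15: E = 16/7 + 16/6 + 16/5 + ... + 16/2 + 16/1 = 41.4857.

41.486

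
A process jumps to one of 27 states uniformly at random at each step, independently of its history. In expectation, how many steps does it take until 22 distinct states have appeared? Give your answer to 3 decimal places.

43.419

With k distinct states already seen, the next new one arrives after an expected 27/(27-k) steps.
Sum over k = 0,...,21: E = 27/27 + 27/26 + 27/25 + ... + 27/7 + 27/6 = 43.4193.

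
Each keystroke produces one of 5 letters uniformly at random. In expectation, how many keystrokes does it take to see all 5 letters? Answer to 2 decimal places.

After k distinct letters have appeared, the next keystroke gives a new one with probability (5-k)/5, so the expected wait for the (k+1)-th is 5/(5-k).
E[T] = 5/5 + 5/4 + 5/3 + 5/2 + 5/1 = 5·H_{5}.
H_{5} = 2.283, so E[T] = 11.417.

11.42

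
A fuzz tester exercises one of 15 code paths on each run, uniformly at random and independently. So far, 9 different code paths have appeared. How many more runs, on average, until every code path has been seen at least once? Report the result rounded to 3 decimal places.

From k distinct to k+1 distinct takes on average 15/(15-k) runs.
Sum over k = 9,...,14: E = 15/6 + 15/5 + 15/4 + 15/3 + 15/2 + 15/1 = 36.7500.

36.750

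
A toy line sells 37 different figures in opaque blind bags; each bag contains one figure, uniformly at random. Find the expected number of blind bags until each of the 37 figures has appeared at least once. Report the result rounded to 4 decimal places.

After k distinct figures have appeared, the next blind bag gives a new one with probability (37-k)/37, so the expected wait for the (k+1)-th is 37/(37-k).
E[T] = 37/37 + 37/36 + 37/35 + ... + 37/2 + 37/1 = 37·H_{37}.
H_{37} = 4.20159, so E[T] = 155.45869.

155.4587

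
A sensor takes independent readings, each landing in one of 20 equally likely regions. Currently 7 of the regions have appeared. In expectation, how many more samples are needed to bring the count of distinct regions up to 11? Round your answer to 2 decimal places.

From k distinct to k+1 distinct takes on average 20/(20-k) samples.
Sum over k = 7,...,10: E = 20/13 + 20/12 + 20/11 + 20/10 = 7.023.

7.02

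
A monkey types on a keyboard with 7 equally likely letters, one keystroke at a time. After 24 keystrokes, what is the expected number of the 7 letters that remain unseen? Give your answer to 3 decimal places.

0.173

For each letter, P(unseen after 24) = (6/7)^24 = 0.0247.
By linearity of expectation, E[unseen] = 7·(6/7)^24 = 0.1731.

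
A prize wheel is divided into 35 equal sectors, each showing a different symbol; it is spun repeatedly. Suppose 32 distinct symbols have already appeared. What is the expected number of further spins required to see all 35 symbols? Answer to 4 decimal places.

With k distinct symbols already seen, the next new one takes an expected 35/(35-k) spins.
Sum over k = 32,...,34: E = 35/3 + 35/2 + 35/1 = 64.16667.

64.1667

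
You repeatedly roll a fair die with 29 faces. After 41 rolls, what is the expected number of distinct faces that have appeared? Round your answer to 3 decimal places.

For each face, P(seen in 41 rolls) = 1 - (28/29)^41 = 0.7628.
By linearity of expectation, E[distinct seen] = 29·(1 - (28/29)^41) = 22.1205.

22.120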